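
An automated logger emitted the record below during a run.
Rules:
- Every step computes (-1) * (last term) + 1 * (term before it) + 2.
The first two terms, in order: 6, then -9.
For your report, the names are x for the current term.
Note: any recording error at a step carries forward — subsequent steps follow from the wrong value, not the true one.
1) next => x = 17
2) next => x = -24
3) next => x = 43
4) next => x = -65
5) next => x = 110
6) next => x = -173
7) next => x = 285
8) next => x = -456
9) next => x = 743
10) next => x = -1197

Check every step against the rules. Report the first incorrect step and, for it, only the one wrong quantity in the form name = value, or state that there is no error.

Step 1: x = -1*(-9) + (1)*(6) + (2) = 17 — checks out.
Step 2: x = -1*(17) + (1)*(-9) + (2) = -24 — matches.
Step 3: x = -1*(-24) + (1)*(17) + (2) = 43 — same as recorded.
Step 4: x = -1*(43) + (1)*(-24) + (2) = -65 — checks out.
Step 5: x = -1*(-65) + (1)*(43) + (2) = 110 — no discrepancy.
Step 6: x = -1*(110) + (1)*(-65) + (2) = -173 — agrees with the record.
Step 7: x = -1*(-173) + (1)*(110) + (2) = 285 — exactly as logged.
Step 8: x = -1*(285) + (1)*(-173) + (2) = -456 — confirmed correct.
Step 9: x = -1*(-456) + (1)*(285) + (2) = 743 — verified.
Step 10: x = -1*(743) + (1)*(-456) + (2) = -1197 — no discrepancy.
All steps check out; nothing to correct.

no error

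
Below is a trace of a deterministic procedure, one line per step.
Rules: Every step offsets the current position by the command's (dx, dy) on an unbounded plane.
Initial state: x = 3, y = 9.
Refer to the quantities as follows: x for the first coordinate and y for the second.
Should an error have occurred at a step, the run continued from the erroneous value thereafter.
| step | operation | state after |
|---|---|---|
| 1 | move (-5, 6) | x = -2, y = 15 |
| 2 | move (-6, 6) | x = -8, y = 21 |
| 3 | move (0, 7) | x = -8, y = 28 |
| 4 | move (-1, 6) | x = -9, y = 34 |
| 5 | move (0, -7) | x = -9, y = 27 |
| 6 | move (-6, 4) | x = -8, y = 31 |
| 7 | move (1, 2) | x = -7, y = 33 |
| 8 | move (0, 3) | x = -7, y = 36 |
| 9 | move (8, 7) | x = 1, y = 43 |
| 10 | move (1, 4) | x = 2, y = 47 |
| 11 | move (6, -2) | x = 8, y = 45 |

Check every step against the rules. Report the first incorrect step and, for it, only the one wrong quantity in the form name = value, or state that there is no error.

step 6, x = -15

step 1: x = 3 + (-5) = -2, y = 9 + (6) = 15 -> confirmed correct
step 2: x = -2 + (-6) = -8, y = 15 + (6) = 21 -> no discrepancy
step 3: x = -8 + (0) = -8, y = 21 + (7) = 28 -> agrees with the trace
step 4: x = -8 + (-1) = -9, y = 28 + (6) = 34 -> agrees with the trace
step 5: x = -9 + (0) = -9, y = 34 + (-7) = 27 -> checks out
step 6: x = -9 + (-6) = -15, y = 27 + (4) = 31 -> a discrepancy with the trace
The audit stops at step 6: the recorded entry is wrong and should be x = -15.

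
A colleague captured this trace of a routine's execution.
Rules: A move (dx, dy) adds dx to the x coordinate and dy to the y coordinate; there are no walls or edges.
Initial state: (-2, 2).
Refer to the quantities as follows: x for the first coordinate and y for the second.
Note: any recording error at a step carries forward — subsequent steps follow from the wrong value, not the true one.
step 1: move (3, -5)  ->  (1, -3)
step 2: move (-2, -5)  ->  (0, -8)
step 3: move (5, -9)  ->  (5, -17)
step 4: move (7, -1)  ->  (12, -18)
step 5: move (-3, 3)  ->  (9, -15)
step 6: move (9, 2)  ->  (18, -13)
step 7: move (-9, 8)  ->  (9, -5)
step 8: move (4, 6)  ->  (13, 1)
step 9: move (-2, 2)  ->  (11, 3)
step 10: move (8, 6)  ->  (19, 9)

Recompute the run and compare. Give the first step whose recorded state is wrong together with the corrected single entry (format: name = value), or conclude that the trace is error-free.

Step 1: x = -2 + (3) = 1, y = 2 + (-5) = -3 — same as recorded.
Step 2: x = 1 + (-2) = -1, y = -3 + (-5) = -8 — not what was recorded.
First incorrect step: 2; the correct value is x = -1.

step 2, x = -1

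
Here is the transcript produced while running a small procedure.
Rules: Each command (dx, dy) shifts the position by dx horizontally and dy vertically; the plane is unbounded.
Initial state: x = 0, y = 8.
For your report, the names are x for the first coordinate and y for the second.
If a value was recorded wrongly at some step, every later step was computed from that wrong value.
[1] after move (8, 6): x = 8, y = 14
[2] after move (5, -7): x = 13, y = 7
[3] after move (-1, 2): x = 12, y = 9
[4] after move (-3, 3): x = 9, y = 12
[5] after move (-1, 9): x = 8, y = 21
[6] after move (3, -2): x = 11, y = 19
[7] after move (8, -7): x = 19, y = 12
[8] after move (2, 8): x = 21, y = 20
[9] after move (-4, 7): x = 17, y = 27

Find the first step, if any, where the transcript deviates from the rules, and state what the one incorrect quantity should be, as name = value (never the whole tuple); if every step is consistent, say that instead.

no error

Step 1: x = 0 + (8) = 8, y = 8 + (6) = 14 — same as recorded.
Step 2: x = 8 + (5) = 13, y = 14 + (-7) = 7 — no discrepancy.
Step 3: x = 13 + (-1) = 12, y = 7 + (2) = 9 — exactly as logged.
Step 4: x = 12 + (-3) = 9, y = 9 + (3) = 12 — in agreement.
Step 5: x = 9 + (-1) = 8, y = 12 + (9) = 21 — checks out.
Step 6: x = 8 + (3) = 11, y = 21 + (-2) = 19 — confirmed correct.
Step 7: x = 11 + (8) = 19, y = 19 + (-7) = 12 — confirmed correct.
Step 8: x = 19 + (2) = 21, y = 12 + (8) = 20 — no discrepancy.
Step 9: x = 21 + (-4) = 17, y = 20 + (7) = 27 — consistent with the transcript.
Every step is consistent.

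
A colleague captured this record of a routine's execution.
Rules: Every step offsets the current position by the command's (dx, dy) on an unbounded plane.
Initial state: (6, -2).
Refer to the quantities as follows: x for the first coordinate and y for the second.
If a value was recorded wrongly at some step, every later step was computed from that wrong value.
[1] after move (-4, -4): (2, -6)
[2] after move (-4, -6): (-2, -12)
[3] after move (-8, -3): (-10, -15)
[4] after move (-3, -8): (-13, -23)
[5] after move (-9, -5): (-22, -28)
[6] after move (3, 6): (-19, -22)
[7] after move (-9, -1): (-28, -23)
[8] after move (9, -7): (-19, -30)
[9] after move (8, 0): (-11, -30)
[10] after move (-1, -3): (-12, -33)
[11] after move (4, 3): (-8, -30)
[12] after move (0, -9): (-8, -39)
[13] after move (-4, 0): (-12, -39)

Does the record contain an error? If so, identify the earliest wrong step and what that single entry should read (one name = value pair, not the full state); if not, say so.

1. x = 6 + (-4) = 2, y = -2 + (-4) = -6 (in agreement)
2. x = 2 + (-4) = -2, y = -6 + (-6) = -12 (matches)
3. x = -2 + (-8) = -10, y = -12 + (-3) = -15 (checks out)
4. x = -10 + (-3) = -13, y = -15 + (-8) = -23 (in agreement)
5. x = -13 + (-9) = -22, y = -23 + (-5) = -28 (same as recorded)
6. x = -22 + (3) = -19, y = -28 + (6) = -22 (checks out)
7. x = -19 + (-9) = -28, y = -22 + (-1) = -23 (exactly as logged)
8. x = -28 + (9) = -19, y = -23 + (-7) = -30 (checks out)
9. x = -19 + (8) = -11, y = -30 + (0) = -30 (confirmed correct)
10. x = -11 + (-1) = -12, y = -30 + (-3) = -33 (agrees with the record)
11. x = -12 + (4) = -8, y = -33 + (3) = -30 (in agreement)
12. x = -8 + (0) = -8, y = -30 + (-9) = -39 (same as recorded)
13. x = -8 + (-4) = -12, y = -39 + (0) = -39 (checks out)
No step deviates from the rules.

no error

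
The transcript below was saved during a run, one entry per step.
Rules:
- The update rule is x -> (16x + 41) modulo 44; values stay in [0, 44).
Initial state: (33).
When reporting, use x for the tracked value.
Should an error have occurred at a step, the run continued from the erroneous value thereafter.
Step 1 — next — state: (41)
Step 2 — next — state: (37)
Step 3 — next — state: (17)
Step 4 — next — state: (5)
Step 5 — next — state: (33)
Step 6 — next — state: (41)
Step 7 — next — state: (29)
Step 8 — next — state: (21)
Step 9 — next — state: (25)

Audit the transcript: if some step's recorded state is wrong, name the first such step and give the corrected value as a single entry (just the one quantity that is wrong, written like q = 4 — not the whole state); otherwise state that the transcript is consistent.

step 7, x = 37

Recomputing the run from the initial state:
step 1: x = 41
step 2: x = 37
step 3: x = 17
step 4: x = 5
step 5: x = 33
step 6: x = 41
step 7: x = 37
step 8: x = 17
step 9: x = 5
The first disagreement with the transcript is at step 7, where the value should be x = 37.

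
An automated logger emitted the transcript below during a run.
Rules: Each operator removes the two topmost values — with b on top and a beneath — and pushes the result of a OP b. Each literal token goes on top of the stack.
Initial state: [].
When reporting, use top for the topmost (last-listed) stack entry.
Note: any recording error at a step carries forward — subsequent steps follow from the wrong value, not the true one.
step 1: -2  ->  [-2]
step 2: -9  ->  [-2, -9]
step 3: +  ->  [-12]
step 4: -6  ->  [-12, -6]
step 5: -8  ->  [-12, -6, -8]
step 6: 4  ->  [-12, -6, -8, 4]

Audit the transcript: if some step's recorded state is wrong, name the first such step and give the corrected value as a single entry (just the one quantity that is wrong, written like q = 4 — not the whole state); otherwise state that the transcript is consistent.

step 3, top = -11

Recomputing the run from the initial state:
step 1: [-2]
step 2: [-2, -9]
step 3: [-11]
step 4: [-11, -6]
step 5: [-11, -6, -8]
step 6: [-11, -6, -8, 4]
The first disagreement with the transcript is at step 3, where the value should be top = -11.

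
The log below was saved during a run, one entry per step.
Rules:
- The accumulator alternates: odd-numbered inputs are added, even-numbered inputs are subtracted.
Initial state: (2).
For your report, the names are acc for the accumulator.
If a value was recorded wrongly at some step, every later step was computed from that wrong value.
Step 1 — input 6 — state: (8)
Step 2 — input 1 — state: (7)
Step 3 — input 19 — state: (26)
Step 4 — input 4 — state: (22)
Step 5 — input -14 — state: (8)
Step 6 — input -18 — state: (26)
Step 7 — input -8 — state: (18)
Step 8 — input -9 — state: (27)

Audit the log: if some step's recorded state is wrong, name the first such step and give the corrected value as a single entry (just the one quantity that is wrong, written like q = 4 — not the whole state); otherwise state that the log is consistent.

no error

Recomputing the run from the initial state:
step 1: acc = 8
step 2: acc = 7
step 3: acc = 26
step 4: acc = 22
step 5: acc = 8
step 6: acc = 26
step 7: acc = 18
step 8: acc = 27
This matches the log at every step.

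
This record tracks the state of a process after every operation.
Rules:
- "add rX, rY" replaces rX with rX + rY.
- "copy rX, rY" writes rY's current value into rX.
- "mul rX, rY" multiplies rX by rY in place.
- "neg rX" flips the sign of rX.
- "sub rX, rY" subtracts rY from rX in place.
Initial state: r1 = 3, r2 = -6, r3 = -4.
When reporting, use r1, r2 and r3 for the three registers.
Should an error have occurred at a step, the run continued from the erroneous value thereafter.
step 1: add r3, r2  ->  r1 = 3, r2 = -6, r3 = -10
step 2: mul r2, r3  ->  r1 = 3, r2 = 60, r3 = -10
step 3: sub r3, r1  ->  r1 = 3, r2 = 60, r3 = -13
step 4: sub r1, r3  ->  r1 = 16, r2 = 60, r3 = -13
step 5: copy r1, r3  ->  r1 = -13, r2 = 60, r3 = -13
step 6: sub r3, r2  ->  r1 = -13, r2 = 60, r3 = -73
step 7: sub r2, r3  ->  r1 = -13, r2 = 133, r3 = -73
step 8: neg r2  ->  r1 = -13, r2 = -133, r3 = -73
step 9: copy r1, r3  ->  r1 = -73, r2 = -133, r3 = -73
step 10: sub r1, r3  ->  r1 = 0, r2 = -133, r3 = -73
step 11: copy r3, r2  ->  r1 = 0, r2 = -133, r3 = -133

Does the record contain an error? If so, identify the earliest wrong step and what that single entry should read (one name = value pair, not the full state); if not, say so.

Recomputing the run from the initial state:
step 1: r1 = 3, r2 = -6, r3 = -10
step 2: r1 = 3, r2 = 60, r3 = -10
step 3: r1 = 3, r2 = 60, r3 = -13
step 4: r1 = 16, r2 = 60, r3 = -13
step 5: r1 = -13, r2 = 60, r3 = -13
step 6: r1 = -13, r2 = 60, r3 = -73
step 7: r1 = -13, r2 = 133, r3 = -73
step 8: r1 = -13, r2 = -133, r3 = -73
step 9: r1 = -73, r2 = -133, r3 = -73
step 10: r1 = 0, r2 = -133, r3 = -73
step 11: r1 = 0, r2 = -133, r3 = -133
This matches the record at every step.

no error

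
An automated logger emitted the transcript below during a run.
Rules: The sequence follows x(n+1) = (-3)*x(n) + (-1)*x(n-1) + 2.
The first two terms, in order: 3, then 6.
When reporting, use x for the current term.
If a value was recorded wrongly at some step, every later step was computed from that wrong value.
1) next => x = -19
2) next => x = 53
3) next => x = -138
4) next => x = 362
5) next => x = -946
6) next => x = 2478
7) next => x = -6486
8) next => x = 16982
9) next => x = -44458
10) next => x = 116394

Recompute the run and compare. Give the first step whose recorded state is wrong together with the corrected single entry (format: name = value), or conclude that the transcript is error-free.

step 4, x = 363

Step 1: x = -3*(6) + (-1)*(3) + (2) = -19 — confirmed correct.
Step 2: x = -3*(-19) + (-1)*(6) + (2) = 53 — no discrepancy.
Step 3: x = -3*(53) + (-1)*(-19) + (2) = -138 — checks out.
Step 4: x = -3*(-138) + (-1)*(53) + (2) = 363 — first mismatch against the transcript.
First deviation found at step 4; the corrected entry is x = 363.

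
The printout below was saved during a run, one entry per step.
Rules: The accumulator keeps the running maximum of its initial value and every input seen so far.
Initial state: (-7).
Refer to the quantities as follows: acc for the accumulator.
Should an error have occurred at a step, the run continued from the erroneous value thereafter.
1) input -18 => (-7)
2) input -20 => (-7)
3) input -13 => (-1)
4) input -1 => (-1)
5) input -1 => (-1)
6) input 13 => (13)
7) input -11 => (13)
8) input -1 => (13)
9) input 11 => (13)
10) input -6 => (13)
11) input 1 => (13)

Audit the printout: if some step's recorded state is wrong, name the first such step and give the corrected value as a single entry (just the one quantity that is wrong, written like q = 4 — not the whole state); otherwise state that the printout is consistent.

step 3, acc = -7

Recomputing the run from the initial state:
step 1: acc = -7
step 2: acc = -7
step 3: acc = -7
step 4: acc = -1
step 5: acc = -1
step 6: acc = 13
step 7: acc = 13
step 8: acc = 13
step 9: acc = 13
step 10: acc = 13
step 11: acc = 13
The first disagreement with the printout is at step 3, where the value should be acc = -7.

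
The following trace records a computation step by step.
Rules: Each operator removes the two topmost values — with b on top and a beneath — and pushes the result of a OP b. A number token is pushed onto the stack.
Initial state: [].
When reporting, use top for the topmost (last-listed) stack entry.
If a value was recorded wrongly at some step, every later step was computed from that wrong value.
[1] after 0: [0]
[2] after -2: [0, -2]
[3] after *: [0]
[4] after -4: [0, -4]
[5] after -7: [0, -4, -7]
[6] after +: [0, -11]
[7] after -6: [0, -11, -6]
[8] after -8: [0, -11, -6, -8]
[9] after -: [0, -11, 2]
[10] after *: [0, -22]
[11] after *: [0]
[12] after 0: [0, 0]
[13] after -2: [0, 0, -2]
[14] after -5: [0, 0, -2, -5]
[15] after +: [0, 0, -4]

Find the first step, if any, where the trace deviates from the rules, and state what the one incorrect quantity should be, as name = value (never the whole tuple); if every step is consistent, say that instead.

Step 1: push 0: top = 0 — matches.
Step 2: push -2: top = -2 — consistent with the trace.
Step 3: 0 * -2 = 0 — checks out.
Step 4: push -4: top = -4 — in agreement.
Step 5: push -7: top = -7 — no discrepancy.
Step 6: -4 + -7 = -11 — matches.
Step 7: push -6: top = -6 — checks out.
Step 8: push -8: top = -8 — verified.
Step 9: -6 - -8 = 2 — no discrepancy.
Step 10: -11 * 2 = -22 — no discrepancy.
Step 11: 0 * -22 = 0 — exactly as logged.
Step 12: push 0: top = 0 — agrees with the trace.
Step 13: push -2: top = -2 — checks out.
Step 14: push -5: top = -5 — exactly as logged.
Step 15: -2 + -5 = -7 — the trace has a different value.
Conclusion: step 15 carries the first error; the entry should be top = -7.

step 15, top = -7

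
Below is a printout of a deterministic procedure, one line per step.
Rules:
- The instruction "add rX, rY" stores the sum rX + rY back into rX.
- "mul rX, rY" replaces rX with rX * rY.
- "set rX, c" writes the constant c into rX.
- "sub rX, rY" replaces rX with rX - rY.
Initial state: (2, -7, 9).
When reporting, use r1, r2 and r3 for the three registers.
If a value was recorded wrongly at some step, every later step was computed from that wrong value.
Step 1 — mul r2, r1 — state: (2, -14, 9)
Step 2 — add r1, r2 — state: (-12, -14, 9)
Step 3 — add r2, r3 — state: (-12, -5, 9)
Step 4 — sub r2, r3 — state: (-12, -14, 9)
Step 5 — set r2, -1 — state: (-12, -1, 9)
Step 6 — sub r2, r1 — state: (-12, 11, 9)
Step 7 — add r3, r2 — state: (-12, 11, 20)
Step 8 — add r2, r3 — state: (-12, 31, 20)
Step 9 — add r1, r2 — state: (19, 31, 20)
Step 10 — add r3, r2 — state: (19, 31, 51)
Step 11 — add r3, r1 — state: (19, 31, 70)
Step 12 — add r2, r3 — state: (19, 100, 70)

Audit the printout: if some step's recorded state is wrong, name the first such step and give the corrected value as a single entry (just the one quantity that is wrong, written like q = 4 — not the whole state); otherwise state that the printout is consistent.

step 12, r2 = 101

Recomputing the run from the initial state:
step 1: r1 = 2, r2 = -14, r3 = 9
step 2: r1 = -12, r2 = -14, r3 = 9
step 3: r1 = -12, r2 = -5, r3 = 9
step 4: r1 = -12, r2 = -14, r3 = 9
step 5: r1 = -12, r2 = -1, r3 = 9
step 6: r1 = -12, r2 = 11, r3 = 9
step 7: r1 = -12, r2 = 11, r3 = 20
step 8: r1 = -12, r2 = 31, r3 = 20
step 9: r1 = 19, r2 = 31, r3 = 20
step 10: r1 = 19, r2 = 31, r3 = 51
step 11: r1 = 19, r2 = 31, r3 = 70
step 12: r1 = 19, r2 = 101, r3 = 70
The first disagreement with the printout is at step 12, where the value should be r2 = 101.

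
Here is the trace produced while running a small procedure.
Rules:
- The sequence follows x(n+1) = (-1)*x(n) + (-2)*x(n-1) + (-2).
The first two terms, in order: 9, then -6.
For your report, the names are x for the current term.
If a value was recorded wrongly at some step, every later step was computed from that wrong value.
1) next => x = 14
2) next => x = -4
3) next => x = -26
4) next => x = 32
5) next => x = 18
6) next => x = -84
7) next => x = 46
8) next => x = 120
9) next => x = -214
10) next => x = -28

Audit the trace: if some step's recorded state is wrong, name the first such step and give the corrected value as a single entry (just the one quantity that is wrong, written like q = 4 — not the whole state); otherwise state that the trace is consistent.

step 1: x = -1*(-6) + (-2)*(9) + (-2) = -14 -> not what was recorded
Conclusion: step 1 carries the first error; the entry should be x = -14.

step 1, x = -14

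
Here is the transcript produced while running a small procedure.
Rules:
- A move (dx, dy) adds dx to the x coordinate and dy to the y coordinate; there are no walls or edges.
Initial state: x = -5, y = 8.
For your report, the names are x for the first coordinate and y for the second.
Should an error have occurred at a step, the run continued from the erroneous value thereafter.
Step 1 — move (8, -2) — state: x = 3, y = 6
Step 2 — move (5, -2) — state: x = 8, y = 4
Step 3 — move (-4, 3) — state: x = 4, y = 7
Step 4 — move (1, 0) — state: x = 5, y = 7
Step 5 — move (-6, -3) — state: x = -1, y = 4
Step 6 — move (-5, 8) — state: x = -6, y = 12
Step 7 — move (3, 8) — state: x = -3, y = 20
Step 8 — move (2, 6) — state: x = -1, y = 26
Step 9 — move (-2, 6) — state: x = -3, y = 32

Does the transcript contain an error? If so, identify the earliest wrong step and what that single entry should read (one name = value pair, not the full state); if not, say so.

no error

1. x = -5 + (8) = 3, y = 8 + (-2) = 6 (matches)
2. x = 3 + (5) = 8, y = 6 + (-2) = 4 (same as recorded)
3. x = 8 + (-4) = 4, y = 4 + (3) = 7 (consistent with the transcript)
4. x = 4 + (1) = 5, y = 7 + (0) = 7 (verified)
5. x = 5 + (-6) = -1, y = 7 + (-3) = 4 (consistent with the transcript)
6. x = -1 + (-5) = -6, y = 4 + (8) = 12 (consistent with the transcript)
7. x = -6 + (3) = -3, y = 12 + (8) = 20 (agrees with the transcript)
8. x = -3 + (2) = -1, y = 20 + (6) = 26 (checks out)
9. x = -1 + (-2) = -3, y = 26 + (6) = 32 (confirmed correct)
The whole run recomputes cleanly — no discrepancies.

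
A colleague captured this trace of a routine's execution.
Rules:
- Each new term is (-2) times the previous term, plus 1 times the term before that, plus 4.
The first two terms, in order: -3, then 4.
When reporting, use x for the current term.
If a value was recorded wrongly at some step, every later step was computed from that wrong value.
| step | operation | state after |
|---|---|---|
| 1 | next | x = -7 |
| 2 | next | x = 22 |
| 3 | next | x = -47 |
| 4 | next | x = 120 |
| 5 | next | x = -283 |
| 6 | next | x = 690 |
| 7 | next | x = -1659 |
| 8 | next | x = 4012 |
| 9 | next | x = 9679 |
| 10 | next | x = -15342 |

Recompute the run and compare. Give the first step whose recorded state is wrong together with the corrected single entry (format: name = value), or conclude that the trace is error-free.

Recomputing the run from the initial state:
step 1: x = -7
step 2: x = 22
step 3: x = -47
step 4: x = 120
step 5: x = -283
step 6: x = 690
step 7: x = -1659
step 8: x = 4012
step 9: x = -9679
step 10: x = 23374
The first disagreement with the trace is at step 9, where the value should be x = -9679.

step 9, x = -9679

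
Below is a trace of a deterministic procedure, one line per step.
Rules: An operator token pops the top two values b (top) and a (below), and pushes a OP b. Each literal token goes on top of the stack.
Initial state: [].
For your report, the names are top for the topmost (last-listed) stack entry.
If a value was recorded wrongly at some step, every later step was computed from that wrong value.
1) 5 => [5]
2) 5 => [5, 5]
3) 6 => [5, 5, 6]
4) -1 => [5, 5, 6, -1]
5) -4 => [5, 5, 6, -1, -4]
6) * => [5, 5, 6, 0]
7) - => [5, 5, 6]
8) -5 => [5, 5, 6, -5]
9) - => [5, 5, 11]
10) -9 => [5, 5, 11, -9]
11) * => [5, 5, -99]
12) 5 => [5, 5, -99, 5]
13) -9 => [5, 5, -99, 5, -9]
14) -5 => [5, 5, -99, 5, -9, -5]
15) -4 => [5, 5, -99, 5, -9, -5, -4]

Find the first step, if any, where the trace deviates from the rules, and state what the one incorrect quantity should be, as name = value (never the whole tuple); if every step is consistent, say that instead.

Recomputing the run from the initial state:
step 1: [5]
step 2: [5, 5]
step 3: [5, 5, 6]
step 4: [5, 5, 6, -1]
step 5: [5, 5, 6, -1, -4]
step 6: [5, 5, 6, 4]
step 7: [5, 5, 2]
step 8: [5, 5, 2, -5]
step 9: [5, 5, 7]
step 10: [5, 5, 7, -9]
step 11: [5, 5, -63]
step 12: [5, 5, -63, 5]
step 13: [5, 5, -63, 5, -9]
step 14: [5, 5, -63, 5, -9, -5]
step 15: [5, 5, -63, 5, -9, -5, -4]
The first disagreement with the trace is at step 6, where the value should be top = 4.

step 6, top = 4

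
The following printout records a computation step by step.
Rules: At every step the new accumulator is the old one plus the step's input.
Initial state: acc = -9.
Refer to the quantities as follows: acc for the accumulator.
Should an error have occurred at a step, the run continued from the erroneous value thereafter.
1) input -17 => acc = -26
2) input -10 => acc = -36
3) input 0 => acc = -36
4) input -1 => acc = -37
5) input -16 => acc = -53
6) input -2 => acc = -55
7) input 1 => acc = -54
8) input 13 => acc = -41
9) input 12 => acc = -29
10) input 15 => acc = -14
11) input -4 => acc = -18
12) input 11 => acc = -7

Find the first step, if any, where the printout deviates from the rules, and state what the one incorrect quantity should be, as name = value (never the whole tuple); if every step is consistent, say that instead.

Recomputing the run from the initial state:
step 1: acc = -26
step 2: acc = -36
step 3: acc = -36
step 4: acc = -37
step 5: acc = -53
step 6: acc = -55
step 7: acc = -54
step 8: acc = -41
step 9: acc = -29
step 10: acc = -14
step 11: acc = -18
step 12: acc = -7
This matches the printout at every step.

no error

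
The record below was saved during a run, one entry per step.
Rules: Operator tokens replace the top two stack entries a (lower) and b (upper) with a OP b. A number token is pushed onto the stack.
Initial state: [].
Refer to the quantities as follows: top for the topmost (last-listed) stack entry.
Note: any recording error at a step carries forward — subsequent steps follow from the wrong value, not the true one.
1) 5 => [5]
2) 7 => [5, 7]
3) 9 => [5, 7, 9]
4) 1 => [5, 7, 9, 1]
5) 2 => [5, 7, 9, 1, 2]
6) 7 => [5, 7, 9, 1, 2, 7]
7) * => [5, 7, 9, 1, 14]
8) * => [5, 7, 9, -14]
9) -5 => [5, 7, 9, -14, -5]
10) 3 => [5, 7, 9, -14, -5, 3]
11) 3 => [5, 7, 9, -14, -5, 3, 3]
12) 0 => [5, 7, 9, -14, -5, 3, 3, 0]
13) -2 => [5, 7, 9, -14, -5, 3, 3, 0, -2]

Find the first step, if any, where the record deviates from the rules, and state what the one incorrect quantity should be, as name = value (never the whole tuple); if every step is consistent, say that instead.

Recomputing the run from the initial state:
step 1: [5]
step 2: [5, 7]
step 3: [5, 7, 9]
step 4: [5, 7, 9, 1]
step 5: [5, 7, 9, 1, 2]
step 6: [5, 7, 9, 1, 2, 7]
step 7: [5, 7, 9, 1, 14]
step 8: [5, 7, 9, 14]
step 9: [5, 7, 9, 14, -5]
step 10: [5, 7, 9, 14, -5, 3]
step 11: [5, 7, 9, 14, -5, 3, 3]
step 12: [5, 7, 9, 14, -5, 3, 3, 0]
step 13: [5, 7, 9, 14, -5, 3, 3, 0, -2]
The first disagreement with the record is at step 8, where the value should be top = 14.

step 8, top = 14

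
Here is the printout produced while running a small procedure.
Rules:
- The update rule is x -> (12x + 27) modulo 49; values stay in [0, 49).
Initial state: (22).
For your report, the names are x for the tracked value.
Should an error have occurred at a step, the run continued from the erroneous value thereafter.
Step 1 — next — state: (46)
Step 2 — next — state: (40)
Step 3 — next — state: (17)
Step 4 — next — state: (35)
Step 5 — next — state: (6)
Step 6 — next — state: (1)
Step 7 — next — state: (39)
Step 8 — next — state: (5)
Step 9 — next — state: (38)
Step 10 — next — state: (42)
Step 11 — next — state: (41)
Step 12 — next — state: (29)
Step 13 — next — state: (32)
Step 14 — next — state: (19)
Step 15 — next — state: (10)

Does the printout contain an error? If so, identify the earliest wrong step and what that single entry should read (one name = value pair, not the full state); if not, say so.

no error

1. x = (12*22 + 27) mod 49 = 46 (matches)
2. x = (12*46 + 27) mod 49 = 40 (no discrepancy)
3. x = (12*40 + 27) mod 49 = 17 (verified)
4. x = (12*17 + 27) mod 49 = 35 (confirmed correct)
5. x = (12*35 + 27) mod 49 = 6 (matches)
6. x = (12*6 + 27) mod 49 = 1 (verified)
7. x = (12*1 + 27) mod 49 = 39 (no discrepancy)
8. x = (12*39 + 27) mod 49 = 5 (agrees with the printout)
9. x = (12*5 + 27) mod 49 = 38 (agrees with the printout)
10. x = (12*38 + 27) mod 49 = 42 (matches)
11. x = (12*42 + 27) mod 49 = 41 (consistent with the printout)
12. x = (12*41 + 27) mod 49 = 29 (confirmed correct)
13. x = (12*29 + 27) mod 49 = 32 (no discrepancy)
14. x = (12*32 + 27) mod 49 = 19 (confirmed correct)
15. x = (12*19 + 27) mod 49 = 10 (exactly as logged)
Each recorded entry agrees with the recomputation.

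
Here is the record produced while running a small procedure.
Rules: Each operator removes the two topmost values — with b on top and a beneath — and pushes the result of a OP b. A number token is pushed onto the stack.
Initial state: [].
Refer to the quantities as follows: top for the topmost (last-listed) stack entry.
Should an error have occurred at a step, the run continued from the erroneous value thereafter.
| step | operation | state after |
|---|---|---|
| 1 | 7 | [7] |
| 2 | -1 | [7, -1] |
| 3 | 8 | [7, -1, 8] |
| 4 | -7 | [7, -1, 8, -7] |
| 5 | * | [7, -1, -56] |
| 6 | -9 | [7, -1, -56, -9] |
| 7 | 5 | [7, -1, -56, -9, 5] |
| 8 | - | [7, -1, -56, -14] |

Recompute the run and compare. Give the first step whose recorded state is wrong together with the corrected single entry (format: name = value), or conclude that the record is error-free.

no error

step 1: push 7: top = 7 -> consistent with the record
step 2: push -1: top = -1 -> confirmed correct
step 3: push 8: top = 8 -> confirmed correct
step 4: push -7: top = -7 -> no discrepancy
step 5: 8 * -7 = -56 -> checks out
step 6: push -9: top = -9 -> confirmed correct
step 7: push 5: top = 5 -> consistent with the record
step 8: -9 - 5 = -14 -> in agreement
The recomputation confirms every line.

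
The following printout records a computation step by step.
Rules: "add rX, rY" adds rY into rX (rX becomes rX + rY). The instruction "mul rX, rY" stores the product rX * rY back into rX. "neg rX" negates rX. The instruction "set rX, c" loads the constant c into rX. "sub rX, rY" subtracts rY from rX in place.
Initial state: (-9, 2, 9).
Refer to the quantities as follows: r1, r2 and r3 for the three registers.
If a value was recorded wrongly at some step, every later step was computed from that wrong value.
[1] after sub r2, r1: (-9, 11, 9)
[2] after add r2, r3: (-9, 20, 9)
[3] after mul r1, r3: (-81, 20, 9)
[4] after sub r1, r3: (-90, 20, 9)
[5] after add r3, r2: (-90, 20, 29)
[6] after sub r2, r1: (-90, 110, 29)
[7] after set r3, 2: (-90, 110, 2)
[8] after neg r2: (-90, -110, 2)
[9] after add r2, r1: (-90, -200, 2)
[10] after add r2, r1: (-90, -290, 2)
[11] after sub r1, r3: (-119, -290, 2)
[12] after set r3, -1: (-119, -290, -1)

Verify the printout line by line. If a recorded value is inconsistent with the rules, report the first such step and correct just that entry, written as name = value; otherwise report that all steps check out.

step 11, r1 = -92

Step 1: r2 = 2 - -9 = 11 — matches.
Step 2: r2 = 11 + 9 = 20 — in agreement.
Step 3: r1 = -9 * 9 = -81 — same as recorded.
Step 4: r1 = -81 - 9 = -90 — agrees with the printout.
Step 5: r3 = 9 + 20 = 29 — no discrepancy.
Step 6: r2 = 20 - -90 = 110 — confirmed correct.
Step 7: r3 = 2 — exactly as logged.
Step 8: r2 = -(110) = -110 — in agreement.
Step 9: r2 = -110 + -90 = -200 — in agreement.
Step 10: r2 = -200 + -90 = -290 — exactly as logged.
Step 11: r1 = -90 - 2 = -92 — the recorded entry deviates here.
Conclusion: step 11 carries the first error; the entry should be r1 = -92.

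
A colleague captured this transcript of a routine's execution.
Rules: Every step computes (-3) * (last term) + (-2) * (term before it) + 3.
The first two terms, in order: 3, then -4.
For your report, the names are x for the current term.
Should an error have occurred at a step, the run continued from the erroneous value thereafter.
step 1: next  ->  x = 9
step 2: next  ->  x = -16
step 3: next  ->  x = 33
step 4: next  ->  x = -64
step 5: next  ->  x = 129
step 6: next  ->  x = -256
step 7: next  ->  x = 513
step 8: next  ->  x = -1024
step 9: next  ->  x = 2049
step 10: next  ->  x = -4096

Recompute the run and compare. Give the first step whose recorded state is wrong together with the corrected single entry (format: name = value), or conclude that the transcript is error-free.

Recomputing the run from the initial state:
step 1: x = 9
step 2: x = -16
step 3: x = 33
step 4: x = -64
step 5: x = 129
step 6: x = -256
step 7: x = 513
step 8: x = -1024
step 9: x = 2049
step 10: x = -4096
This matches the transcript at every step.

no error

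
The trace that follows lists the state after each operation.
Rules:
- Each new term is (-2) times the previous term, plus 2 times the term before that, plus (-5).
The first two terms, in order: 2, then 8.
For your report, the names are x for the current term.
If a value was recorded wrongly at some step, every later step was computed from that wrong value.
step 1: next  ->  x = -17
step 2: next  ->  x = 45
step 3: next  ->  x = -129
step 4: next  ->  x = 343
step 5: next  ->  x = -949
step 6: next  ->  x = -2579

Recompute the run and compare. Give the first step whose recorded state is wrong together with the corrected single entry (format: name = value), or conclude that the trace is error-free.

step 6, x = 2579

Step 1: x = -2*(8) + (2)*(2) + (-5) = -17 — confirmed correct.
Step 2: x = -2*(-17) + (2)*(8) + (-5) = 45 — confirmed correct.
Step 3: x = -2*(45) + (2)*(-17) + (-5) = -129 — in agreement.
Step 4: x = -2*(-129) + (2)*(45) + (-5) = 343 — matches.
Step 5: x = -2*(343) + (2)*(-129) + (-5) = -949 — exactly as logged.
Step 6: x = -2*(-949) + (2)*(343) + (-5) = 2579 — a discrepancy with the trace.
Conclusion: step 6 carries the first error; the entry should be x = 2579.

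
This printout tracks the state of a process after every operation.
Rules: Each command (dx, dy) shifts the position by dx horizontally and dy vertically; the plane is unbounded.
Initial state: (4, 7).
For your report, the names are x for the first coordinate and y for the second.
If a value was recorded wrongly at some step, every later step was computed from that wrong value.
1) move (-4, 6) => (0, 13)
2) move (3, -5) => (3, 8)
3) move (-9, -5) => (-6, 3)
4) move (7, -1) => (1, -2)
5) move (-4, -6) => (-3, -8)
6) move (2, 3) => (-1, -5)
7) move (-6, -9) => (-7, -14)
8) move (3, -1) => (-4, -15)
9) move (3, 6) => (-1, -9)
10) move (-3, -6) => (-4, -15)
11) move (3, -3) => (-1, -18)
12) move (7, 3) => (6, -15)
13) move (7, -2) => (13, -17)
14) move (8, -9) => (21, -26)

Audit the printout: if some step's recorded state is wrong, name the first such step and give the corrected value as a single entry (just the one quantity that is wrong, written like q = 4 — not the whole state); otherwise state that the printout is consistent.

Step 1: x = 4 + (-4) = 0, y = 7 + (6) = 13 — verified.
Step 2: x = 0 + (3) = 3, y = 13 + (-5) = 8 — no discrepancy.
Step 3: x = 3 + (-9) = -6, y = 8 + (-5) = 3 — in agreement.
Step 4: x = -6 + (7) = 1, y = 3 + (-1) = 2 — the entry is off here.
The earliest wrong entry is at step 4: it should read y = 2.

step 4, y = 2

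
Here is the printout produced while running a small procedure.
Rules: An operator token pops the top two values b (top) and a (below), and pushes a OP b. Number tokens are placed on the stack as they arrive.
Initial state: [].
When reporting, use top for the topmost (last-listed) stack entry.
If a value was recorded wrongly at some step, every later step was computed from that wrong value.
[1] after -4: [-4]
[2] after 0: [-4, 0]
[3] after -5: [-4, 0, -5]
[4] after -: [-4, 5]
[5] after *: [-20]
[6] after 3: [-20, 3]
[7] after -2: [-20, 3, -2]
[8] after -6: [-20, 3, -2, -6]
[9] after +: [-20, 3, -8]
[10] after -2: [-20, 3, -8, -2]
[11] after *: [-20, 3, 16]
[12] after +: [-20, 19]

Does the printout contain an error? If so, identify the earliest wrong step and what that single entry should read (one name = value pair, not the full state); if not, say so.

no error

Recomputing the run from the initial state:
step 1: [-4]
step 2: [-4, 0]
step 3: [-4, 0, -5]
step 4: [-4, 5]
step 5: [-20]
step 6: [-20, 3]
step 7: [-20, 3, -2]
step 8: [-20, 3, -2, -6]
step 9: [-20, 3, -8]
step 10: [-20, 3, -8, -2]
step 11: [-20, 3, 16]
step 12: [-20, 19]
This matches the printout at every step.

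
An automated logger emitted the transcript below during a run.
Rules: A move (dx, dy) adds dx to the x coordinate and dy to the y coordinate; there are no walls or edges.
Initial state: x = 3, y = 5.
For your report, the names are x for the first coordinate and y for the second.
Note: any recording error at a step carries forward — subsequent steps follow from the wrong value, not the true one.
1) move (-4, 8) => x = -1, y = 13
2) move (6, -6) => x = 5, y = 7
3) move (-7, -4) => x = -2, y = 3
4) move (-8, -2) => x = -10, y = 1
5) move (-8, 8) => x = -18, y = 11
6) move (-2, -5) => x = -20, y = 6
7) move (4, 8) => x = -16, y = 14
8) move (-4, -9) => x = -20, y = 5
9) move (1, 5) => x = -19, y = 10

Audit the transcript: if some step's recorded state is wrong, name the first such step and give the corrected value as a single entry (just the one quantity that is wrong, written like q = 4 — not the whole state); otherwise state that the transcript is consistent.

step 5, y = 9

Recomputing the run from the initial state:
step 1: x = -1, y = 13
step 2: x = 5, y = 7
step 3: x = -2, y = 3
step 4: x = -10, y = 1
step 5: x = -18, y = 9
step 6: x = -20, y = 4
step 7: x = -16, y = 12
step 8: x = -20, y = 3
step 9: x = -19, y = 8
The first disagreement with the transcript is at step 5, where the value should be y = 9.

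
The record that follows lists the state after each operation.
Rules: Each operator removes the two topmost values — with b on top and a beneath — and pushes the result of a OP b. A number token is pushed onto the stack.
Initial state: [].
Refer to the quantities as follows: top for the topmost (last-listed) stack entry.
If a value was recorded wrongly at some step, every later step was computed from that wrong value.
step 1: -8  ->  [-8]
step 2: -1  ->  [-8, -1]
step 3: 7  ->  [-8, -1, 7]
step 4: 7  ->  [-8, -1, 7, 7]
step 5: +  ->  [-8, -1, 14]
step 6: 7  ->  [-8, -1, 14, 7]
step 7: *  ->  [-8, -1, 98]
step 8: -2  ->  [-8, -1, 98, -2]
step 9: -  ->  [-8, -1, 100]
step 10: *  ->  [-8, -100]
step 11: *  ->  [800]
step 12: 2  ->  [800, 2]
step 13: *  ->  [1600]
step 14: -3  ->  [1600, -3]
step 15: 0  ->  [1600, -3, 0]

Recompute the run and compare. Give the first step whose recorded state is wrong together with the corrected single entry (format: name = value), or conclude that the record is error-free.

no error

Recomputing the run from the initial state:
step 1: [-8]
step 2: [-8, -1]
step 3: [-8, -1, 7]
step 4: [-8, -1, 7, 7]
step 5: [-8, -1, 14]
step 6: [-8, -1, 14, 7]
step 7: [-8, -1, 98]
step 8: [-8, -1, 98, -2]
step 9: [-8, -1, 100]
step 10: [-8, -100]
step 11: [800]
step 12: [800, 2]
step 13: [1600]
step 14: [1600, -3]
step 15: [1600, -3, 0]
This matches the record at every step.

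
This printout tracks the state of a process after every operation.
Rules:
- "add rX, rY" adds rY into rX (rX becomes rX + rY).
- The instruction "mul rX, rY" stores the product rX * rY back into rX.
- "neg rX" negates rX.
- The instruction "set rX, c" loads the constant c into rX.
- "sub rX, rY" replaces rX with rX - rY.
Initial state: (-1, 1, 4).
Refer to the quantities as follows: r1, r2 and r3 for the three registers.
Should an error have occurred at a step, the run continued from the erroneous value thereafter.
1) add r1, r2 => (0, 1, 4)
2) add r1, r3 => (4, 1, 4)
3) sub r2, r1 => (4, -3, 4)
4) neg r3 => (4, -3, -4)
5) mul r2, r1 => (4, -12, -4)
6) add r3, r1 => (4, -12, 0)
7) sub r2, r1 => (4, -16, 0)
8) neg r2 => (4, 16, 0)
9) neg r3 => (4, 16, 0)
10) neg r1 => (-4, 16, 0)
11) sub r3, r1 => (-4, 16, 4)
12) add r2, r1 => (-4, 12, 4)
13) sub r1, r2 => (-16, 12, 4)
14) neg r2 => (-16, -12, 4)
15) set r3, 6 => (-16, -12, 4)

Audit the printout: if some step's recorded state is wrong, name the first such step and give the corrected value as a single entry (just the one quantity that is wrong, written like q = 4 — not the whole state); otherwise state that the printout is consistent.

step 15, r3 = 6

1. r1 = -1 + 1 = 0 (in agreement)
2. r1 = 0 + 4 = 4 (exactly as logged)
3. r2 = 1 - 4 = -3 (no discrepancy)
4. r3 = -(4) = -4 (same as recorded)
5. r2 = -3 * 4 = -12 (same as recorded)
6. r3 = -4 + 4 = 0 (agrees with the printout)
7. r2 = -12 - 4 = -16 (verified)
8. r2 = -(-16) = 16 (no discrepancy)
9. r3 = -(0) = 0 (agrees with the printout)
10. r1 = -(4) = -4 (no discrepancy)
11. r3 = 0 - -4 = 4 (verified)
12. r2 = 16 + -4 = 12 (agrees with the printout)
13. r1 = -4 - 12 = -16 (consistent with the printout)
14. r2 = -(12) = -12 (verified)
15. r3 = 6 (this is not what the printout shows)
That makes step 15 the first incorrect line — r3 = 6 is what it should show.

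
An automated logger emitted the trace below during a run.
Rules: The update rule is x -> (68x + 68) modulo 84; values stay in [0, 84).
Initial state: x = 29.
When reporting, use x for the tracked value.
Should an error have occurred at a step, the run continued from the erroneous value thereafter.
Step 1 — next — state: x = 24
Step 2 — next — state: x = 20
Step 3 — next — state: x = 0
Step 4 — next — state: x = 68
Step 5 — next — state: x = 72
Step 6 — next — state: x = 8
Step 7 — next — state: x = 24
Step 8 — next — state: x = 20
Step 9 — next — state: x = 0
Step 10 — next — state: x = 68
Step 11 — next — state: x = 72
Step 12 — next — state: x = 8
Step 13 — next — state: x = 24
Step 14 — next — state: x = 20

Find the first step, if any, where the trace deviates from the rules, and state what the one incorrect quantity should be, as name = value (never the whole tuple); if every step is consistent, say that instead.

no error

Recomputing the run from the initial state:
step 1: x = 24
step 2: x = 20
step 3: x = 0
step 4: x = 68
step 5: x = 72
step 6: x = 8
step 7: x = 24
step 8: x = 20
step 9: x = 0
step 10: x = 68
step 11: x = 72
step 12: x = 8
step 13: x = 24
step 14: x = 20
This matches the trace at every step.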